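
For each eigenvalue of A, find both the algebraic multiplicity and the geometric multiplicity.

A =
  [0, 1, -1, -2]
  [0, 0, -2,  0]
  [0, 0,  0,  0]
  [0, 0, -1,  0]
λ = 0: alg = 4, geom = 2

Step 1 — factor the characteristic polynomial to read off the algebraic multiplicities:
  χ_A(x) = x^4

Step 2 — compute geometric multiplicities via the rank-nullity identity g(λ) = n − rank(A − λI):
  rank(A − (0)·I) = 2, so dim ker(A − (0)·I) = n − 2 = 2

Summary:
  λ = 0: algebraic multiplicity = 4, geometric multiplicity = 2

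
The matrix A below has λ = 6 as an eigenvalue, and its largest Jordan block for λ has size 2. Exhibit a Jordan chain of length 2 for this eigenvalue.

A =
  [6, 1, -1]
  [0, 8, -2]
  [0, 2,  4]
A Jordan chain for λ = 6 of length 2:
v_1 = (1, 2, 2)ᵀ
v_2 = (0, 1, 0)ᵀ

Let N = A − (6)·I. We want v_2 with N^2 v_2 = 0 but N^1 v_2 ≠ 0; then v_{j-1} := N · v_j for j = 2, …, 2.

Pick v_2 = (0, 1, 0)ᵀ.
Then v_1 = N · v_2 = (1, 2, 2)ᵀ.

Sanity check: (A − (6)·I) v_1 = (0, 0, 0)ᵀ = 0. ✓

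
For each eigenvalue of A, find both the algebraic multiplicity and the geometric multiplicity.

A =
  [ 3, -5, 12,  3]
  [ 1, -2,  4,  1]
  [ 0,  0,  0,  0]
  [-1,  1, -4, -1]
λ = 0: alg = 4, geom = 2

Step 1 — factor the characteristic polynomial to read off the algebraic multiplicities:
  χ_A(x) = x^4

Step 2 — compute geometric multiplicities via the rank-nullity identity g(λ) = n − rank(A − λI):
  rank(A − (0)·I) = 2, so dim ker(A − (0)·I) = n − 2 = 2

Summary:
  λ = 0: algebraic multiplicity = 4, geometric multiplicity = 2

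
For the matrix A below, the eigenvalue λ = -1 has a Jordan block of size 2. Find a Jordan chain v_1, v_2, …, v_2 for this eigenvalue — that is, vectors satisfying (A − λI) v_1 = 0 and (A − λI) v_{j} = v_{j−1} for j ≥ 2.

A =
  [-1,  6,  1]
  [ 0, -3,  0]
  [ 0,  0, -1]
A Jordan chain for λ = -1 of length 2:
v_1 = (1, 0, 0)ᵀ
v_2 = (0, 0, 1)ᵀ

Let N = A − (-1)·I. We want v_2 with N^2 v_2 = 0 but N^1 v_2 ≠ 0; then v_{j-1} := N · v_j for j = 2, …, 2.

Pick v_2 = (0, 0, 1)ᵀ.
Then v_1 = N · v_2 = (1, 0, 0)ᵀ.

Sanity check: (A − (-1)·I) v_1 = (0, 0, 0)ᵀ = 0. ✓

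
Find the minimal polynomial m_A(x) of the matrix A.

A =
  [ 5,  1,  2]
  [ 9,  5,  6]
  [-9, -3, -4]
x^2 - 4*x + 4

The characteristic polynomial is χ_A(x) = (x - 2)^3, so the eigenvalues are known. The minimal polynomial is
  m_A(x) = Π_λ (x − λ)^{k_λ}
where k_λ is the size of the *largest* Jordan block for λ (equivalently, the smallest k with (A − λI)^k v = 0 for every generalised eigenvector v of λ).

  λ = 2: largest Jordan block has size 2, contributing (x − 2)^2

So m_A(x) = (x - 2)^2 = x^2 - 4*x + 4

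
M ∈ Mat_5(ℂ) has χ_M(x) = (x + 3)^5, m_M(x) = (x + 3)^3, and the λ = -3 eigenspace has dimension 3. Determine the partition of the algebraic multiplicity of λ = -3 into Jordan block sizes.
Block sizes for λ = -3: [3, 1, 1]

Step 1 — from the characteristic polynomial, algebraic multiplicity of λ = -3 is 5. From dim ker(M − (-3)·I) = 3, there are exactly 3 Jordan blocks for λ = -3.
Step 2 — from the minimal polynomial, the factor (x + 3)^3 tells us the largest block for λ = -3 has size 3.
Step 3 — with total size 5, 3 blocks, and largest block 3, the block sizes (in nonincreasing order) are [3, 1, 1].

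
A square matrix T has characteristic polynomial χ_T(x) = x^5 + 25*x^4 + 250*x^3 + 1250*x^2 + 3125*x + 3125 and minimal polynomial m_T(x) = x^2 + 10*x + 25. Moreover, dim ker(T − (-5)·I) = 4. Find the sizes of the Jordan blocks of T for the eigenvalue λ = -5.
Block sizes for λ = -5: [2, 1, 1, 1]

Step 1 — from the characteristic polynomial, algebraic multiplicity of λ = -5 is 5. From dim ker(T − (-5)·I) = 4, there are exactly 4 Jordan blocks for λ = -5.
Step 2 — from the minimal polynomial, the factor (x + 5)^2 tells us the largest block for λ = -5 has size 2.
Step 3 — with total size 5, 4 blocks, and largest block 2, the block sizes (in nonincreasing order) are [2, 1, 1, 1].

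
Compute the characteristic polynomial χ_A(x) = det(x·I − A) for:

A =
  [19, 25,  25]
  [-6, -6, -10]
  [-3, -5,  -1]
x^3 - 12*x^2 + 48*x - 64

Expanding det(x·I − A) (e.g. by cofactor expansion or by noting that A is similar to its Jordan form J, which has the same characteristic polynomial as A) gives
  χ_A(x) = x^3 - 12*x^2 + 48*x - 64
which factors as (x - 4)^3. The eigenvalues (with algebraic multiplicities) are λ = 4 with multiplicity 3.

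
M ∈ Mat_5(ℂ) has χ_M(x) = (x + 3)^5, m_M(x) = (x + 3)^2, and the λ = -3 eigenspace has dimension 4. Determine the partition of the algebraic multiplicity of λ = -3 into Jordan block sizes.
Block sizes for λ = -3: [2, 1, 1, 1]

Step 1 — from the characteristic polynomial, algebraic multiplicity of λ = -3 is 5. From dim ker(M − (-3)·I) = 4, there are exactly 4 Jordan blocks for λ = -3.
Step 2 — from the minimal polynomial, the factor (x + 3)^2 tells us the largest block for λ = -3 has size 2.
Step 3 — with total size 5, 4 blocks, and largest block 2, the block sizes (in nonincreasing order) are [2, 1, 1, 1].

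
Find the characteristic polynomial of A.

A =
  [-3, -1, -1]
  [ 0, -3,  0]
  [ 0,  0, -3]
x^3 + 9*x^2 + 27*x + 27

Expanding det(x·I − A) (e.g. by cofactor expansion or by noting that A is similar to its Jordan form J, which has the same characteristic polynomial as A) gives
  χ_A(x) = x^3 + 9*x^2 + 27*x + 27
which factors as (x + 3)^3. The eigenvalues (with algebraic multiplicities) are λ = -3 with multiplicity 3.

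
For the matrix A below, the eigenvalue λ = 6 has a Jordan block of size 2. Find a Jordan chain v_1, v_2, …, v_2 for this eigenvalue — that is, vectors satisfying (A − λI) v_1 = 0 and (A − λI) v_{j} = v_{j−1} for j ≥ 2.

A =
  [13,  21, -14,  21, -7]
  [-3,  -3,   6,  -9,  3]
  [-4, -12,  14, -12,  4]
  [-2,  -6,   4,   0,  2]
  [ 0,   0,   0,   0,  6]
A Jordan chain for λ = 6 of length 2:
v_1 = (7, -3, -4, -2, 0)ᵀ
v_2 = (1, 0, 0, 0, 0)ᵀ

Let N = A − (6)·I. We want v_2 with N^2 v_2 = 0 but N^1 v_2 ≠ 0; then v_{j-1} := N · v_j for j = 2, …, 2.

Pick v_2 = (1, 0, 0, 0, 0)ᵀ.
Then v_1 = N · v_2 = (7, -3, -4, -2, 0)ᵀ.

Sanity check: (A − (6)·I) v_1 = (0, 0, 0, 0, 0)ᵀ = 0. ✓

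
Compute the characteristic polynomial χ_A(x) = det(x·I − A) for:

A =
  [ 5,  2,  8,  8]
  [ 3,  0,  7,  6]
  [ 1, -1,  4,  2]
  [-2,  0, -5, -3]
x^4 - 6*x^3 + 12*x^2 - 10*x + 3

Expanding det(x·I − A) (e.g. by cofactor expansion or by noting that A is similar to its Jordan form J, which has the same characteristic polynomial as A) gives
  χ_A(x) = x^4 - 6*x^3 + 12*x^2 - 10*x + 3
which factors as (x - 3)*(x - 1)^3. The eigenvalues (with algebraic multiplicities) are λ = 1 with multiplicity 3, λ = 3 with multiplicity 1.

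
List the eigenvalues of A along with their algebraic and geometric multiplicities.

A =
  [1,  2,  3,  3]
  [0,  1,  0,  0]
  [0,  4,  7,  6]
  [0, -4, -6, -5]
λ = 1: alg = 4, geom = 3

Step 1 — factor the characteristic polynomial to read off the algebraic multiplicities:
  χ_A(x) = (x - 1)^4

Step 2 — compute geometric multiplicities via the rank-nullity identity g(λ) = n − rank(A − λI):
  rank(A − (1)·I) = 1, so dim ker(A − (1)·I) = n − 1 = 3

Summary:
  λ = 1: algebraic multiplicity = 4, geometric multiplicity = 3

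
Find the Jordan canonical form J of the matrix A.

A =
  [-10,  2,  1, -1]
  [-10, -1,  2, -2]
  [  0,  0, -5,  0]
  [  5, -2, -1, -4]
J_2(-5) ⊕ J_1(-5) ⊕ J_1(-5)

The characteristic polynomial is
  det(x·I − A) = x^4 + 20*x^3 + 150*x^2 + 500*x + 625 = (x + 5)^4

Eigenvalues and multiplicities (the geometric multiplicity of λ is n − rank(A − λI), which equals the number of Jordan blocks for λ):
  λ = -5: algebraic multiplicity = 4, geometric multiplicity = 3

Determining the block sizes for each eigenvalue:
  λ = -5: 3 blocks summing to 4 forces exactly one block of size 2 and the rest size 1 → block sizes [2, 1, 1]

Assembling the blocks gives a Jordan form
J =
  [-5,  1,  0,  0]
  [ 0, -5,  0,  0]
  [ 0,  0, -5,  0]
  [ 0,  0,  0, -5]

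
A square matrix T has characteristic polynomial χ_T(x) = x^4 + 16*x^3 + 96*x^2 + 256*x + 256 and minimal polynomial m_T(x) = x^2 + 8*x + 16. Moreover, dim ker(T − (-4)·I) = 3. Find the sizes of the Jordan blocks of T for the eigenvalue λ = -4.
Block sizes for λ = -4: [2, 1, 1]

Step 1 — from the characteristic polynomial, algebraic multiplicity of λ = -4 is 4. From dim ker(T − (-4)·I) = 3, there are exactly 3 Jordan blocks for λ = -4.
Step 2 — from the minimal polynomial, the factor (x + 4)^2 tells us the largest block for λ = -4 has size 2.
Step 3 — with total size 4, 3 blocks, and largest block 2, the block sizes (in nonincreasing order) are [2, 1, 1].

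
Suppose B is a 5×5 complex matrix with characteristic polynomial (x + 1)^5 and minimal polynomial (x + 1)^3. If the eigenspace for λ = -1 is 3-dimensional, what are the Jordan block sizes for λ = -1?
Block sizes for λ = -1: [3, 1, 1]

Step 1 — from the characteristic polynomial, algebraic multiplicity of λ = -1 is 5. From dim ker(B − (-1)·I) = 3, there are exactly 3 Jordan blocks for λ = -1.
Step 2 — from the minimal polynomial, the factor (x + 1)^3 tells us the largest block for λ = -1 has size 3.
Step 3 — with total size 5, 3 blocks, and largest block 3, the block sizes (in nonincreasing order) are [3, 1, 1].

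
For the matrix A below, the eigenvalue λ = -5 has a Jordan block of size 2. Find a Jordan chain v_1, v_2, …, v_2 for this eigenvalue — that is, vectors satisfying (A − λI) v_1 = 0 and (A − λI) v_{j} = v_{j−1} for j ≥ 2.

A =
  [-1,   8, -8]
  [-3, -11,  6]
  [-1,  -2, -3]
A Jordan chain for λ = -5 of length 2:
v_1 = (4, -3, -1)ᵀ
v_2 = (1, 0, 0)ᵀ

Let N = A − (-5)·I. We want v_2 with N^2 v_2 = 0 but N^1 v_2 ≠ 0; then v_{j-1} := N · v_j for j = 2, …, 2.

Pick v_2 = (1, 0, 0)ᵀ.
Then v_1 = N · v_2 = (4, -3, -1)ᵀ.

Sanity check: (A − (-5)·I) v_1 = (0, 0, 0)ᵀ = 0. ✓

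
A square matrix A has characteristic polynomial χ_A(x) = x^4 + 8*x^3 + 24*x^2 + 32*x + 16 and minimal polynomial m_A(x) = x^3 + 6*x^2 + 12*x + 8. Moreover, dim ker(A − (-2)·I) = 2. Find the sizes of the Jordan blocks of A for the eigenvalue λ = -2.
Block sizes for λ = -2: [3, 1]

Step 1 — from the characteristic polynomial, algebraic multiplicity of λ = -2 is 4. From dim ker(A − (-2)·I) = 2, there are exactly 2 Jordan blocks for λ = -2.
Step 2 — from the minimal polynomial, the factor (x + 2)^3 tells us the largest block for λ = -2 has size 3.
Step 3 — with total size 4, 2 blocks, and largest block 3, the block sizes (in nonincreasing order) are [3, 1].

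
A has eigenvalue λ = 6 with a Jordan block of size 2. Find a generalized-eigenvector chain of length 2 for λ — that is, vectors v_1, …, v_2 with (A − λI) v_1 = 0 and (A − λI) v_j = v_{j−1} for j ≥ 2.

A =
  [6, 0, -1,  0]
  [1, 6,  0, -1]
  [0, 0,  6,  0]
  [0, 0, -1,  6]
A Jordan chain for λ = 6 of length 2:
v_1 = (0, 1, 0, 0)ᵀ
v_2 = (1, 0, 0, 0)ᵀ

Let N = A − (6)·I. We want v_2 with N^2 v_2 = 0 but N^1 v_2 ≠ 0; then v_{j-1} := N · v_j for j = 2, …, 2.

Pick v_2 = (1, 0, 0, 0)ᵀ.
Then v_1 = N · v_2 = (0, 1, 0, 0)ᵀ.

Sanity check: (A − (6)·I) v_1 = (0, 0, 0, 0)ᵀ = 0. ✓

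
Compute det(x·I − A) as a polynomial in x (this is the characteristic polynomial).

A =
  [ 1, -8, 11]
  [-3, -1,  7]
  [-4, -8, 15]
x^3 - 15*x^2 + 75*x - 125

Expanding det(x·I − A) (e.g. by cofactor expansion or by noting that A is similar to its Jordan form J, which has the same characteristic polynomial as A) gives
  χ_A(x) = x^3 - 15*x^2 + 75*x - 125
which factors as (x - 5)^3. The eigenvalues (with algebraic multiplicities) are λ = 5 with multiplicity 3.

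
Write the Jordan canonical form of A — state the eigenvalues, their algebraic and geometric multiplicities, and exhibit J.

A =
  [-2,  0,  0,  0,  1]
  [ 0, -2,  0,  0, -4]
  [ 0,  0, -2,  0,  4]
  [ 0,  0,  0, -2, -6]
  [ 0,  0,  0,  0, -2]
J_2(-2) ⊕ J_1(-2) ⊕ J_1(-2) ⊕ J_1(-2)

The characteristic polynomial is
  det(x·I − A) = x^5 + 10*x^4 + 40*x^3 + 80*x^2 + 80*x + 32 = (x + 2)^5

Eigenvalues and multiplicities (the geometric multiplicity of λ is n − rank(A − λI), which equals the number of Jordan blocks for λ):
  λ = -2: algebraic multiplicity = 5, geometric multiplicity = 4

Determining the block sizes for each eigenvalue:
  λ = -2: 4 blocks summing to 5 forces exactly one block of size 2 and the rest size 1 → block sizes [2, 1, 1, 1]

Assembling the blocks gives a Jordan form
J =
  [-2,  1,  0,  0,  0]
  [ 0, -2,  0,  0,  0]
  [ 0,  0, -2,  0,  0]
  [ 0,  0,  0, -2,  0]
  [ 0,  0,  0,  0, -2]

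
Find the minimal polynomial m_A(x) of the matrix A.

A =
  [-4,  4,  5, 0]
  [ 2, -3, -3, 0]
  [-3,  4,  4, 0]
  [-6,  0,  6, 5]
x^4 - 2*x^3 - 12*x^2 - 14*x - 5

The characteristic polynomial is χ_A(x) = (x - 5)*(x + 1)^3, so the eigenvalues are known. The minimal polynomial is
  m_A(x) = Π_λ (x − λ)^{k_λ}
where k_λ is the size of the *largest* Jordan block for λ (equivalently, the smallest k with (A − λI)^k v = 0 for every generalised eigenvector v of λ).

  λ = -1: largest Jordan block has size 3, contributing (x + 1)^3
  λ = 5: largest Jordan block has size 1, contributing (x − 5)

So m_A(x) = (x - 5)*(x + 1)^3 = x^4 - 2*x^3 - 12*x^2 - 14*x - 5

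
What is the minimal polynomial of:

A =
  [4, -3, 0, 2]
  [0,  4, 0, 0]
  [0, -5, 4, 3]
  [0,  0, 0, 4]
x^2 - 8*x + 16

The characteristic polynomial is χ_A(x) = (x - 4)^4, so the eigenvalues are known. The minimal polynomial is
  m_A(x) = Π_λ (x − λ)^{k_λ}
where k_λ is the size of the *largest* Jordan block for λ (equivalently, the smallest k with (A − λI)^k v = 0 for every generalised eigenvector v of λ).

  λ = 4: largest Jordan block has size 2, contributing (x − 4)^2

So m_A(x) = (x - 4)^2 = x^2 - 8*x + 16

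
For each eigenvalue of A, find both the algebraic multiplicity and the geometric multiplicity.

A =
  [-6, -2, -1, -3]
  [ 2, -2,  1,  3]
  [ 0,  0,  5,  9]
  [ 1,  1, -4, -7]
λ = -4: alg = 2, geom = 2; λ = -1: alg = 2, geom = 1

Step 1 — factor the characteristic polynomial to read off the algebraic multiplicities:
  χ_A(x) = (x + 1)^2*(x + 4)^2

Step 2 — compute geometric multiplicities via the rank-nullity identity g(λ) = n − rank(A − λI):
  rank(A − (-4)·I) = 2, so dim ker(A − (-4)·I) = n − 2 = 2
  rank(A − (-1)·I) = 3, so dim ker(A − (-1)·I) = n − 3 = 1

Summary:
  λ = -4: algebraic multiplicity = 2, geometric multiplicity = 2
  λ = -1: algebraic multiplicity = 2, geometric multiplicity = 1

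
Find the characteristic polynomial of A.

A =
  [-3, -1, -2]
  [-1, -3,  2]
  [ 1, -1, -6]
x^3 + 12*x^2 + 48*x + 64

Expanding det(x·I − A) (e.g. by cofactor expansion or by noting that A is similar to its Jordan form J, which has the same characteristic polynomial as A) gives
  χ_A(x) = x^3 + 12*x^2 + 48*x + 64
which factors as (x + 4)^3. The eigenvalues (with algebraic multiplicities) are λ = -4 with multiplicity 3.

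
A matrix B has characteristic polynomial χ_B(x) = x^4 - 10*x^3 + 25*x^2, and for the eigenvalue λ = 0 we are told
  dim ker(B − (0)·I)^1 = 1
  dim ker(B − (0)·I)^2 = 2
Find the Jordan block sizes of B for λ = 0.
Block sizes for λ = 0: [2]

From the dimensions of kernels of powers, the number of Jordan blocks of size at least j is d_j − d_{j−1} where d_j = dim ker(N^j) (with d_0 = 0). Computing the differences gives [1, 1].
The number of blocks of size exactly k is (#blocks of size ≥ k) − (#blocks of size ≥ k + 1), so the partition is: 1 block(s) of size 2.
In nonincreasing order the block sizes are [2].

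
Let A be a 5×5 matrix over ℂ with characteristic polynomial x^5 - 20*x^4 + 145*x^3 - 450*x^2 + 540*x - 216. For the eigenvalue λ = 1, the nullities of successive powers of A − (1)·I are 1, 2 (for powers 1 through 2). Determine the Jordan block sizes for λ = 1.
Block sizes for λ = 1: [2]

From the dimensions of kernels of powers, the number of Jordan blocks of size at least j is d_j − d_{j−1} where d_j = dim ker(N^j) (with d_0 = 0). Computing the differences gives [1, 1].
The number of blocks of size exactly k is (#blocks of size ≥ k) − (#blocks of size ≥ k + 1), so the partition is: 1 block(s) of size 2.
In nonincreasing order the block sizes are [2].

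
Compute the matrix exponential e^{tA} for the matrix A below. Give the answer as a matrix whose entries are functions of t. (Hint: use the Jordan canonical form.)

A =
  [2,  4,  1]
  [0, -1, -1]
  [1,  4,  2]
e^{tA} =
  [t^2*exp(t) + t*exp(t) + exp(t), 4*t*exp(t), -t^2*exp(t) + t*exp(t)]
  [-t^2*exp(t)/2, -2*t*exp(t) + exp(t), t^2*exp(t)/2 - t*exp(t)]
  [t^2*exp(t) + t*exp(t), 4*t*exp(t), -t^2*exp(t) + t*exp(t) + exp(t)]

Strategy: write A = P · J · P⁻¹ where J is a Jordan canonical form, so e^{tA} = P · e^{tJ} · P⁻¹, and e^{tJ} can be computed block-by-block.

A has Jordan form
J =
  [1, 1, 0]
  [0, 1, 1]
  [0, 0, 1]
(up to reordering of blocks).

Per-block formulas:
  For a 3×3 Jordan block J_3(1): exp(t · J_3(1)) = e^(1t)·(I + t·N + (t^2/2)·N^2), where N is the 3×3 nilpotent shift.

After assembling e^{tJ} and conjugating by P, we get:

e^{tA} =
  [t^2*exp(t) + t*exp(t) + exp(t), 4*t*exp(t), -t^2*exp(t) + t*exp(t)]
  [-t^2*exp(t)/2, -2*t*exp(t) + exp(t), t^2*exp(t)/2 - t*exp(t)]
  [t^2*exp(t) + t*exp(t), 4*t*exp(t), -t^2*exp(t) + t*exp(t) + exp(t)]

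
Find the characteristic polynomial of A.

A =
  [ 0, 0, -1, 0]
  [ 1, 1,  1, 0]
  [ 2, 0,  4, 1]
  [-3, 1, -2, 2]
x^4 - 7*x^3 + 18*x^2 - 20*x + 8

Expanding det(x·I − A) (e.g. by cofactor expansion or by noting that A is similar to its Jordan form J, which has the same characteristic polynomial as A) gives
  χ_A(x) = x^4 - 7*x^3 + 18*x^2 - 20*x + 8
which factors as (x - 2)^3*(x - 1). The eigenvalues (with algebraic multiplicities) are λ = 1 with multiplicity 1, λ = 2 with multiplicity 3.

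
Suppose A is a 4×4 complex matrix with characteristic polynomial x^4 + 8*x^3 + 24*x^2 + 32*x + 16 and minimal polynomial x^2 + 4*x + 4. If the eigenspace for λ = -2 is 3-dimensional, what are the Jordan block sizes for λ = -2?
Block sizes for λ = -2: [2, 1, 1]

Step 1 — from the characteristic polynomial, algebraic multiplicity of λ = -2 is 4. From dim ker(A − (-2)·I) = 3, there are exactly 3 Jordan blocks for λ = -2.
Step 2 — from the minimal polynomial, the factor (x + 2)^2 tells us the largest block for λ = -2 has size 2.
Step 3 — with total size 4, 3 blocks, and largest block 2, the block sizes (in nonincreasing order) are [2, 1, 1].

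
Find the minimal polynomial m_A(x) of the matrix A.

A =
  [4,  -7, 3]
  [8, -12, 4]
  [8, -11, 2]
x^3 + 6*x^2 + 12*x + 8

The characteristic polynomial is χ_A(x) = (x + 2)^3, so the eigenvalues are known. The minimal polynomial is
  m_A(x) = Π_λ (x − λ)^{k_λ}
where k_λ is the size of the *largest* Jordan block for λ (equivalently, the smallest k with (A − λI)^k v = 0 for every generalised eigenvector v of λ).

  λ = -2: largest Jordan block has size 3, contributing (x + 2)^3

So m_A(x) = (x + 2)^3 = x^3 + 6*x^2 + 12*x + 8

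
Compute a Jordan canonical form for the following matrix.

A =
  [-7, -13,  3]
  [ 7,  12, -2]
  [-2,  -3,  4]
J_3(3)

The characteristic polynomial is
  det(x·I − A) = x^3 - 9*x^2 + 27*x - 27 = (x - 3)^3

Eigenvalues and multiplicities (the geometric multiplicity of λ is n − rank(A − λI), which equals the number of Jordan blocks for λ):
  λ = 3: algebraic multiplicity = 3, geometric multiplicity = 1

Determining the block sizes for each eigenvalue:
  λ = 3: one block (gm = 1), so the single block has size am = 3 → block sizes [3]

Assembling the blocks gives a Jordan form
J =
  [3, 1, 0]
  [0, 3, 1]
  [0, 0, 3]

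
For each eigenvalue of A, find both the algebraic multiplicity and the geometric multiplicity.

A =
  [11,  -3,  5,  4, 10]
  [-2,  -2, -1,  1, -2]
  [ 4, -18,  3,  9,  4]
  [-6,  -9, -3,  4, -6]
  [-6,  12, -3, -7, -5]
λ = 1: alg = 3, geom = 2; λ = 4: alg = 2, geom = 1

Step 1 — factor the characteristic polynomial to read off the algebraic multiplicities:
  χ_A(x) = (x - 4)^2*(x - 1)^3

Step 2 — compute geometric multiplicities via the rank-nullity identity g(λ) = n − rank(A − λI):
  rank(A − (1)·I) = 3, so dim ker(A − (1)·I) = n − 3 = 2
  rank(A − (4)·I) = 4, so dim ker(A − (4)·I) = n − 4 = 1

Summary:
  λ = 1: algebraic multiplicity = 3, geometric multiplicity = 2
  λ = 4: algebraic multiplicity = 2, geometric multiplicity = 1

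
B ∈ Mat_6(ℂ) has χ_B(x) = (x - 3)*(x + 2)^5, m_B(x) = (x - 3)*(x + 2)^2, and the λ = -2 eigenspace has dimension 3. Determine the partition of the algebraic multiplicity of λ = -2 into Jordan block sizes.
Block sizes for λ = -2: [2, 2, 1]

Step 1 — from the characteristic polynomial, algebraic multiplicity of λ = -2 is 5. From dim ker(B − (-2)·I) = 3, there are exactly 3 Jordan blocks for λ = -2.
Step 2 — from the minimal polynomial, the factor (x + 2)^2 tells us the largest block for λ = -2 has size 2.
Step 3 — with total size 5, 3 blocks, and largest block 2, the block sizes (in nonincreasing order) are [2, 2, 1].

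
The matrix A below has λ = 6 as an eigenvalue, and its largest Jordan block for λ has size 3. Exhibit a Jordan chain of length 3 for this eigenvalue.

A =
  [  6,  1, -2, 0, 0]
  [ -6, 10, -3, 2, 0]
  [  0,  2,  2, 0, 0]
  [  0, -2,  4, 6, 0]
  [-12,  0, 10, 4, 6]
A Jordan chain for λ = 6 of length 3:
v_1 = (-6, -24, -12, 12, 0)ᵀ
v_2 = (0, -6, 0, 0, -12)ᵀ
v_3 = (1, 0, 0, 0, 0)ᵀ

Let N = A − (6)·I. We want v_3 with N^3 v_3 = 0 but N^2 v_3 ≠ 0; then v_{j-1} := N · v_j for j = 3, …, 2.

Pick v_3 = (1, 0, 0, 0, 0)ᵀ.
Then v_2 = N · v_3 = (0, -6, 0, 0, -12)ᵀ.
Then v_1 = N · v_2 = (-6, -24, -12, 12, 0)ᵀ.

Sanity check: (A − (6)·I) v_1 = (0, 0, 0, 0, 0)ᵀ = 0. ✓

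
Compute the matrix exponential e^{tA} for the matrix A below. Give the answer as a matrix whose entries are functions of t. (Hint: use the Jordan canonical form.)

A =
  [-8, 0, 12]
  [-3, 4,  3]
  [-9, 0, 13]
e^{tA} =
  [-3*exp(4*t) + 4*exp(t), 0, 4*exp(4*t) - 4*exp(t)]
  [-exp(4*t) + exp(t), exp(4*t), exp(4*t) - exp(t)]
  [-3*exp(4*t) + 3*exp(t), 0, 4*exp(4*t) - 3*exp(t)]

Strategy: write A = P · J · P⁻¹ where J is a Jordan canonical form, so e^{tA} = P · e^{tJ} · P⁻¹, and e^{tJ} can be computed block-by-block.

A has Jordan form
J =
  [1, 0, 0]
  [0, 4, 0]
  [0, 0, 4]
(up to reordering of blocks).

Per-block formulas:
  For a 1×1 block at λ = 4: exp(t · [4]) = [e^(4t)].
  For a 1×1 block at λ = 1: exp(t · [1]) = [e^(1t)].

After assembling e^{tJ} and conjugating by P, we get:

e^{tA} =
  [-3*exp(4*t) + 4*exp(t), 0, 4*exp(4*t) - 4*exp(t)]
  [-exp(4*t) + exp(t), exp(4*t), exp(4*t) - exp(t)]
  [-3*exp(4*t) + 3*exp(t), 0, 4*exp(4*t) - 3*exp(t)]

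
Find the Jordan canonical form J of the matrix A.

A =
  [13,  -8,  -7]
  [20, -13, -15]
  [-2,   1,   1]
J_1(-3) ⊕ J_2(2)

The characteristic polynomial is
  det(x·I − A) = x^3 - x^2 - 8*x + 12 = (x - 2)^2*(x + 3)

Eigenvalues and multiplicities (the geometric multiplicity of λ is n − rank(A − λI), which equals the number of Jordan blocks for λ):
  λ = -3: algebraic multiplicity = 1, geometric multiplicity = 1
  λ = 2: algebraic multiplicity = 2, geometric multiplicity = 1

Determining the block sizes for each eigenvalue:
  λ = -3: one block (gm = 1), so the single block has size am = 1 → block sizes [1]
  λ = 2: one block (gm = 1), so the single block has size am = 2 → block sizes [2]

Assembling the blocks gives a Jordan form
J =
  [-3, 0, 0]
  [ 0, 2, 1]
  [ 0, 0, 2]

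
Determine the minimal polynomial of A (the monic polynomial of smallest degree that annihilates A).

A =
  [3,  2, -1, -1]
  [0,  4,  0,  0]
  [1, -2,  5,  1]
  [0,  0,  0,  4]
x^2 - 8*x + 16

The characteristic polynomial is χ_A(x) = (x - 4)^4, so the eigenvalues are known. The minimal polynomial is
  m_A(x) = Π_λ (x − λ)^{k_λ}
where k_λ is the size of the *largest* Jordan block for λ (equivalently, the smallest k with (A − λI)^k v = 0 for every generalised eigenvector v of λ).

  λ = 4: largest Jordan block has size 2, contributing (x − 4)^2

So m_A(x) = (x - 4)^2 = x^2 - 8*x + 16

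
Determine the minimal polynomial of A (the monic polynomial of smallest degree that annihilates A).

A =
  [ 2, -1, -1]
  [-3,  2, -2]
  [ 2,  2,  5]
x^3 - 9*x^2 + 27*x - 27

The characteristic polynomial is χ_A(x) = (x - 3)^3, so the eigenvalues are known. The minimal polynomial is
  m_A(x) = Π_λ (x − λ)^{k_λ}
where k_λ is the size of the *largest* Jordan block for λ (equivalently, the smallest k with (A − λI)^k v = 0 for every generalised eigenvector v of λ).

  λ = 3: largest Jordan block has size 3, contributing (x − 3)^3

So m_A(x) = (x - 3)^3 = x^3 - 9*x^2 + 27*x - 27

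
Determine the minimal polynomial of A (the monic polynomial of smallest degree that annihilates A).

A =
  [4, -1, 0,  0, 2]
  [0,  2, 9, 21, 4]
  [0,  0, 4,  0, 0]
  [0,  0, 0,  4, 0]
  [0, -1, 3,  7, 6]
x^3 - 12*x^2 + 48*x - 64

The characteristic polynomial is χ_A(x) = (x - 4)^5, so the eigenvalues are known. The minimal polynomial is
  m_A(x) = Π_λ (x − λ)^{k_λ}
where k_λ is the size of the *largest* Jordan block for λ (equivalently, the smallest k with (A − λI)^k v = 0 for every generalised eigenvector v of λ).

  λ = 4: largest Jordan block has size 3, contributing (x − 4)^3

So m_A(x) = (x - 4)^3 = x^3 - 12*x^2 + 48*x - 64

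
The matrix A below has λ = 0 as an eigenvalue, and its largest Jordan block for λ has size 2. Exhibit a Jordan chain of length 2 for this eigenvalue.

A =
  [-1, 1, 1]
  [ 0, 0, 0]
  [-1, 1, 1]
A Jordan chain for λ = 0 of length 2:
v_1 = (-1, 0, -1)ᵀ
v_2 = (1, 0, 0)ᵀ

Let N = A − (0)·I. We want v_2 with N^2 v_2 = 0 but N^1 v_2 ≠ 0; then v_{j-1} := N · v_j for j = 2, …, 2.

Pick v_2 = (1, 0, 0)ᵀ.
Then v_1 = N · v_2 = (-1, 0, -1)ᵀ.

Sanity check: (A − (0)·I) v_1 = (0, 0, 0)ᵀ = 0. ✓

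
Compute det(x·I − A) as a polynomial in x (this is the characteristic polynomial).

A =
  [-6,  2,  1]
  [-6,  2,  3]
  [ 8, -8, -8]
x^3 + 12*x^2 + 48*x + 64

Expanding det(x·I − A) (e.g. by cofactor expansion or by noting that A is similar to its Jordan form J, which has the same characteristic polynomial as A) gives
  χ_A(x) = x^3 + 12*x^2 + 48*x + 64
which factors as (x + 4)^3. The eigenvalues (with algebraic multiplicities) are λ = -4 with multiplicity 3.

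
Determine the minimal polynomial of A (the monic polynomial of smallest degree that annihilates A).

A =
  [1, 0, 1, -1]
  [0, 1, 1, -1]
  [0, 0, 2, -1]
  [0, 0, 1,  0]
x^2 - 2*x + 1

The characteristic polynomial is χ_A(x) = (x - 1)^4, so the eigenvalues are known. The minimal polynomial is
  m_A(x) = Π_λ (x − λ)^{k_λ}
where k_λ is the size of the *largest* Jordan block for λ (equivalently, the smallest k with (A − λI)^k v = 0 for every generalised eigenvector v of λ).

  λ = 1: largest Jordan block has size 2, contributing (x − 1)^2

So m_A(x) = (x - 1)^2 = x^2 - 2*x + 1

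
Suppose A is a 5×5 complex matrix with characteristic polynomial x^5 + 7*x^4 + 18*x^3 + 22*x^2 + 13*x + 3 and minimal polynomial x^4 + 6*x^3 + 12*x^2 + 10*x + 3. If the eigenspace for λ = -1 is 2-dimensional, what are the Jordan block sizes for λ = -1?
Block sizes for λ = -1: [3, 1]

Step 1 — from the characteristic polynomial, algebraic multiplicity of λ = -1 is 4. From dim ker(A − (-1)·I) = 2, there are exactly 2 Jordan blocks for λ = -1.
Step 2 — from the minimal polynomial, the factor (x + 1)^3 tells us the largest block for λ = -1 has size 3.
Step 3 — with total size 4, 2 blocks, and largest block 3, the block sizes (in nonincreasing order) are [3, 1].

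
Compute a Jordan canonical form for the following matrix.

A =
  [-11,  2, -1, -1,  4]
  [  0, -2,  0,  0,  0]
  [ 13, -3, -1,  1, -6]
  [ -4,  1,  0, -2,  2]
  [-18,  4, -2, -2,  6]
J_2(-2) ⊕ J_2(-2) ⊕ J_1(-2)

The characteristic polynomial is
  det(x·I − A) = x^5 + 10*x^4 + 40*x^3 + 80*x^2 + 80*x + 32 = (x + 2)^5

Eigenvalues and multiplicities (the geometric multiplicity of λ is n − rank(A − λI), which equals the number of Jordan blocks for λ):
  λ = -2: algebraic multiplicity = 5, geometric multiplicity = 3

Determining the block sizes for each eigenvalue:
  λ = -2: with am = 5 and gm = 3, the partition is not yet determined (e.g. several partitions of 5 into 3 parts exist). Let N = A − (-2)·I. Computing rank(N^1) = 2, rank(N^2) = 0; the number of blocks of size ≥ j is rank(N^{j−1}) − rank(N^j), giving [3, 2]. So we have 2 block(s) of size 2, 1 block(s) of size 1 → block sizes [2, 2, 1]

Assembling the blocks gives a Jordan form
J =
  [-2,  1,  0,  0,  0]
  [ 0, -2,  0,  0,  0]
  [ 0,  0, -2,  1,  0]
  [ 0,  0,  0, -2,  0]
  [ 0,  0,  0,  0, -2]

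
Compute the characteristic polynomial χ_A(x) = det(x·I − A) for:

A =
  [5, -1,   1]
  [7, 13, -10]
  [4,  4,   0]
x^3 - 18*x^2 + 108*x - 216

Expanding det(x·I − A) (e.g. by cofactor expansion or by noting that A is similar to its Jordan form J, which has the same characteristic polynomial as A) gives
  χ_A(x) = x^3 - 18*x^2 + 108*x - 216
which factors as (x - 6)^3. The eigenvalues (with algebraic multiplicities) are λ = 6 with multiplicity 3.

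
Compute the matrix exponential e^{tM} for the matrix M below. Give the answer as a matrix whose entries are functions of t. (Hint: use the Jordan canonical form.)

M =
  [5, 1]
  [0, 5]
e^{tM} =
  [exp(5*t), t*exp(5*t)]
  [0, exp(5*t)]

Strategy: write M = P · J · P⁻¹ where J is a Jordan canonical form, so e^{tM} = P · e^{tJ} · P⁻¹, and e^{tJ} can be computed block-by-block.

M has Jordan form
J =
  [5, 1]
  [0, 5]
(up to reordering of blocks).

Per-block formulas:
  For a 2×2 Jordan block J_2(5): exp(t · J_2(5)) = e^(5t)·(I + t·N), where N is the 2×2 nilpotent shift.

After assembling e^{tJ} and conjugating by P, we get:

e^{tM} =
  [exp(5*t), t*exp(5*t)]
  [0, exp(5*t)]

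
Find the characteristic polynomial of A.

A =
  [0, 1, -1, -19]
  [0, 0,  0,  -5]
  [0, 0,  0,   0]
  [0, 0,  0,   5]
x^4 - 5*x^3

Expanding det(x·I − A) (e.g. by cofactor expansion or by noting that A is similar to its Jordan form J, which has the same characteristic polynomial as A) gives
  χ_A(x) = x^4 - 5*x^3
which factors as x^3*(x - 5). The eigenvalues (with algebraic multiplicities) are λ = 0 with multiplicity 3, λ = 5 with multiplicity 1.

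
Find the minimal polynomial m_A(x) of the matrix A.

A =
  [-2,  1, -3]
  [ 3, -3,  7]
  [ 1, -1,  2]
x^3 + 3*x^2 + 3*x + 1

The characteristic polynomial is χ_A(x) = (x + 1)^3, so the eigenvalues are known. The minimal polynomial is
  m_A(x) = Π_λ (x − λ)^{k_λ}
where k_λ is the size of the *largest* Jordan block for λ (equivalently, the smallest k with (A − λI)^k v = 0 for every generalised eigenvector v of λ).

  λ = -1: largest Jordan block has size 3, contributing (x + 1)^3

So m_A(x) = (x + 1)^3 = x^3 + 3*x^2 + 3*x + 1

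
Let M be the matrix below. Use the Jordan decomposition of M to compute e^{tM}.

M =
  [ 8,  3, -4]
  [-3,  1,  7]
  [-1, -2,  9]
e^{tM} =
  [-t^2*exp(6*t)/2 + 2*t*exp(6*t) + exp(6*t), -t^2*exp(6*t)/2 + 3*t*exp(6*t), t^2*exp(6*t)/2 - 4*t*exp(6*t)]
  [t^2*exp(6*t) - 3*t*exp(6*t), t^2*exp(6*t) - 5*t*exp(6*t) + exp(6*t), -t^2*exp(6*t) + 7*t*exp(6*t)]
  [t^2*exp(6*t)/2 - t*exp(6*t), t^2*exp(6*t)/2 - 2*t*exp(6*t), -t^2*exp(6*t)/2 + 3*t*exp(6*t) + exp(6*t)]

Strategy: write M = P · J · P⁻¹ where J is a Jordan canonical form, so e^{tM} = P · e^{tJ} · P⁻¹, and e^{tJ} can be computed block-by-block.

M has Jordan form
J =
  [6, 1, 0]
  [0, 6, 1]
  [0, 0, 6]
(up to reordering of blocks).

Per-block formulas:
  For a 3×3 Jordan block J_3(6): exp(t · J_3(6)) = e^(6t)·(I + t·N + (t^2/2)·N^2), where N is the 3×3 nilpotent shift.

After assembling e^{tJ} and conjugating by P, we get:

e^{tM} =
  [-t^2*exp(6*t)/2 + 2*t*exp(6*t) + exp(6*t), -t^2*exp(6*t)/2 + 3*t*exp(6*t), t^2*exp(6*t)/2 - 4*t*exp(6*t)]
  [t^2*exp(6*t) - 3*t*exp(6*t), t^2*exp(6*t) - 5*t*exp(6*t) + exp(6*t), -t^2*exp(6*t) + 7*t*exp(6*t)]
  [t^2*exp(6*t)/2 - t*exp(6*t), t^2*exp(6*t)/2 - 2*t*exp(6*t), -t^2*exp(6*t)/2 + 3*t*exp(6*t) + exp(6*t)]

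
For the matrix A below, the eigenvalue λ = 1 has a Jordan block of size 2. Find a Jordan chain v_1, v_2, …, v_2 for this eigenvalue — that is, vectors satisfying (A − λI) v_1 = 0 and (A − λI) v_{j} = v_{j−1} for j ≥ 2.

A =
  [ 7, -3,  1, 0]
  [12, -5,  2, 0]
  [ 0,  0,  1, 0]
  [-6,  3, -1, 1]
A Jordan chain for λ = 1 of length 2:
v_1 = (6, 12, 0, -6)ᵀ
v_2 = (1, 0, 0, 0)ᵀ

Let N = A − (1)·I. We want v_2 with N^2 v_2 = 0 but N^1 v_2 ≠ 0; then v_{j-1} := N · v_j for j = 2, …, 2.

Pick v_2 = (1, 0, 0, 0)ᵀ.
Then v_1 = N · v_2 = (6, 12, 0, -6)ᵀ.

Sanity check: (A − (1)·I) v_1 = (0, 0, 0, 0)ᵀ = 0. ✓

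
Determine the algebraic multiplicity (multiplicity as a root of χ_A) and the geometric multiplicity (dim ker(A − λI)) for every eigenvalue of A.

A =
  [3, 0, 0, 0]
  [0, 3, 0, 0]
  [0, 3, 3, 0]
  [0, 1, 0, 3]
λ = 3: alg = 4, geom = 3

Step 1 — factor the characteristic polynomial to read off the algebraic multiplicities:
  χ_A(x) = (x - 3)^4

Step 2 — compute geometric multiplicities via the rank-nullity identity g(λ) = n − rank(A − λI):
  rank(A − (3)·I) = 1, so dim ker(A − (3)·I) = n − 1 = 3

Summary:
  λ = 3: algebraic multiplicity = 4, geometric multiplicity = 3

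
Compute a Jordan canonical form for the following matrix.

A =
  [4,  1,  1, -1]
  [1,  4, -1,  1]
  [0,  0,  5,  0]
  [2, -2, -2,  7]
J_2(5) ⊕ J_1(5) ⊕ J_1(5)

The characteristic polynomial is
  det(x·I − A) = x^4 - 20*x^3 + 150*x^2 - 500*x + 625 = (x - 5)^4

Eigenvalues and multiplicities (the geometric multiplicity of λ is n − rank(A − λI), which equals the number of Jordan blocks for λ):
  λ = 5: algebraic multiplicity = 4, geometric multiplicity = 3

Determining the block sizes for each eigenvalue:
  λ = 5: 3 blocks summing to 4 forces exactly one block of size 2 and the rest size 1 → block sizes [2, 1, 1]

Assembling the blocks gives a Jordan form
J =
  [5, 1, 0, 0]
  [0, 5, 0, 0]
  [0, 0, 5, 0]
  [0, 0, 0, 5]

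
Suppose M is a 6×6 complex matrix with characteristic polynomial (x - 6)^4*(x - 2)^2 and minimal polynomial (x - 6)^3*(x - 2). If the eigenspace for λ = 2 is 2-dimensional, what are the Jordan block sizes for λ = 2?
Block sizes for λ = 2: [1, 1]

Step 1 — from the characteristic polynomial, algebraic multiplicity of λ = 2 is 2. From dim ker(M − (2)·I) = 2, there are exactly 2 Jordan blocks for λ = 2.
Step 2 — from the minimal polynomial, the factor (x − 2) tells us the largest block for λ = 2 has size 1.
Step 3 — with total size 2, 2 blocks, and largest block 1, the block sizes (in nonincreasing order) are [1, 1].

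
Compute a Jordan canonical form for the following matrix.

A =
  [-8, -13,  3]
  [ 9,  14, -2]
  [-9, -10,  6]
J_3(4)

The characteristic polynomial is
  det(x·I − A) = x^3 - 12*x^2 + 48*x - 64 = (x - 4)^3

Eigenvalues and multiplicities (the geometric multiplicity of λ is n − rank(A − λI), which equals the number of Jordan blocks for λ):
  λ = 4: algebraic multiplicity = 3, geometric multiplicity = 1

Determining the block sizes for each eigenvalue:
  λ = 4: one block (gm = 1), so the single block has size am = 3 → block sizes [3]

Assembling the blocks gives a Jordan form
J =
  [4, 1, 0]
  [0, 4, 1]
  [0, 0, 4]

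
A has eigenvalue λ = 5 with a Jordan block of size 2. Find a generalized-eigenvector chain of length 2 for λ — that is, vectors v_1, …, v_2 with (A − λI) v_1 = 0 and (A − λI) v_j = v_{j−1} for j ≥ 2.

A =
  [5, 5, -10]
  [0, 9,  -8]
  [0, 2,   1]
A Jordan chain for λ = 5 of length 2:
v_1 = (5, 4, 2)ᵀ
v_2 = (0, 1, 0)ᵀ

Let N = A − (5)·I. We want v_2 with N^2 v_2 = 0 but N^1 v_2 ≠ 0; then v_{j-1} := N · v_j for j = 2, …, 2.

Pick v_2 = (0, 1, 0)ᵀ.
Then v_1 = N · v_2 = (5, 4, 2)ᵀ.

Sanity check: (A − (5)·I) v_1 = (0, 0, 0)ᵀ = 0. ✓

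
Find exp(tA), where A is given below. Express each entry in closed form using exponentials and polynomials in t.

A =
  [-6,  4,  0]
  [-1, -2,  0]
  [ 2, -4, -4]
e^{tA} =
  [-2*t*exp(-4*t) + exp(-4*t), 4*t*exp(-4*t), 0]
  [-t*exp(-4*t), 2*t*exp(-4*t) + exp(-4*t), 0]
  [2*t*exp(-4*t), -4*t*exp(-4*t), exp(-4*t)]

Strategy: write A = P · J · P⁻¹ where J is a Jordan canonical form, so e^{tA} = P · e^{tJ} · P⁻¹, and e^{tJ} can be computed block-by-block.

A has Jordan form
J =
  [-4,  1,  0]
  [ 0, -4,  0]
  [ 0,  0, -4]
(up to reordering of blocks).

Per-block formulas:
  For a 1×1 block at λ = -4: exp(t · [-4]) = [e^(-4t)].
  For a 2×2 Jordan block J_2(-4): exp(t · J_2(-4)) = e^(-4t)·(I + t·N), where N is the 2×2 nilpotent shift.

After assembling e^{tJ} and conjugating by P, we get:

e^{tA} =
  [-2*t*exp(-4*t) + exp(-4*t), 4*t*exp(-4*t), 0]
  [-t*exp(-4*t), 2*t*exp(-4*t) + exp(-4*t), 0]
  [2*t*exp(-4*t), -4*t*exp(-4*t), exp(-4*t)]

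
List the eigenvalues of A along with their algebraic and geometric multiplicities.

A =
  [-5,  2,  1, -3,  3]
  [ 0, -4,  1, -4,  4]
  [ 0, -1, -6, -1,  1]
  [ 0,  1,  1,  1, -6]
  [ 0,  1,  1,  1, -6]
λ = -5: alg = 4, geom = 2; λ = 0: alg = 1, geom = 1

Step 1 — factor the characteristic polynomial to read off the algebraic multiplicities:
  χ_A(x) = x*(x + 5)^4

Step 2 — compute geometric multiplicities via the rank-nullity identity g(λ) = n − rank(A − λI):
  rank(A − (-5)·I) = 3, so dim ker(A − (-5)·I) = n − 3 = 2
  rank(A − (0)·I) = 4, so dim ker(A − (0)·I) = n − 4 = 1

Summary:
  λ = -5: algebraic multiplicity = 4, geometric multiplicity = 2
  λ = 0: algebraic multiplicity = 1, geometric multiplicity = 1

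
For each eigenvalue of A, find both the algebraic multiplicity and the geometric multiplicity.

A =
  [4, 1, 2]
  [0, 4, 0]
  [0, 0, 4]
λ = 4: alg = 3, geom = 2

Step 1 — factor the characteristic polynomial to read off the algebraic multiplicities:
  χ_A(x) = (x - 4)^3

Step 2 — compute geometric multiplicities via the rank-nullity identity g(λ) = n − rank(A − λI):
  rank(A − (4)·I) = 1, so dim ker(A − (4)·I) = n − 1 = 2

Summary:
  λ = 4: algebraic multiplicity = 3, geometric multiplicity = 2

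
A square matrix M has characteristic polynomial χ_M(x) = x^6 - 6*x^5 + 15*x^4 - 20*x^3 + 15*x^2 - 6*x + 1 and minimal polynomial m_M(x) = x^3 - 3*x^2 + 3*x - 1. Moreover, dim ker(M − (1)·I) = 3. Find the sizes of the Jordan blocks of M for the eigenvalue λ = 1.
Block sizes for λ = 1: [3, 2, 1]

Step 1 — from the characteristic polynomial, algebraic multiplicity of λ = 1 is 6. From dim ker(M − (1)·I) = 3, there are exactly 3 Jordan blocks for λ = 1.
Step 2 — from the minimal polynomial, the factor (x − 1)^3 tells us the largest block for λ = 1 has size 3.
Step 3 — with total size 6, 3 blocks, and largest block 3, the block sizes (in nonincreasing order) are [3, 2, 1].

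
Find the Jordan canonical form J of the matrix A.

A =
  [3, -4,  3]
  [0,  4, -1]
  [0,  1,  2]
J_3(3)

The characteristic polynomial is
  det(x·I − A) = x^3 - 9*x^2 + 27*x - 27 = (x - 3)^3

Eigenvalues and multiplicities (the geometric multiplicity of λ is n − rank(A − λI), which equals the number of Jordan blocks for λ):
  λ = 3: algebraic multiplicity = 3, geometric multiplicity = 1

Determining the block sizes for each eigenvalue:
  λ = 3: one block (gm = 1), so the single block has size am = 3 → block sizes [3]

Assembling the blocks gives a Jordan form
J =
  [3, 1, 0]
  [0, 3, 1]
  [0, 0, 3]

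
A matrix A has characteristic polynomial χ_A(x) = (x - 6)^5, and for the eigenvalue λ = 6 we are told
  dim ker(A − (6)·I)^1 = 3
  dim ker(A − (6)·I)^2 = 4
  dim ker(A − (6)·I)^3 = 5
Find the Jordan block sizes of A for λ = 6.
Block sizes for λ = 6: [3, 1, 1]

From the dimensions of kernels of powers, the number of Jordan blocks of size at least j is d_j − d_{j−1} where d_j = dim ker(N^j) (with d_0 = 0). Computing the differences gives [3, 1, 1].
The number of blocks of size exactly k is (#blocks of size ≥ k) − (#blocks of size ≥ k + 1), so the partition is: 2 block(s) of size 1, 1 block(s) of size 3.
In nonincreasing order the block sizes are [3, 1, 1].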